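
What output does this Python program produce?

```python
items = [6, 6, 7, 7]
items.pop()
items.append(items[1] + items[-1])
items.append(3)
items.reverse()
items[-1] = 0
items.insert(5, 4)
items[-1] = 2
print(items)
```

pop() removes 7 → [6, 6, 7]
append items[1]+items[-1] = 6+7 = 13 → [6, 6, 7, 13]
append 3 → [6, 6, 7, 13, 3]
reverse → [3, 13, 7, 6, 6]
items[-1] = 0 → [3, 13, 7, 6, 0]
insert 4 at 5 → [3, 13, 7, 6, 0, 4]
items[-1] = 2 → [3, 13, 7, 6, 0, 2]

[3, 13, 7, 6, 0, 2]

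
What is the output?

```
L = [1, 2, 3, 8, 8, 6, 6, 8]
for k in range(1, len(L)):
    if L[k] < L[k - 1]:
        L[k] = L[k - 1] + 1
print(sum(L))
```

k=1: 2>=1, unchanged → [1, 2, 3, 8, 8, 6, 6, 8]
k=2: 3>=2, unchanged → [1, 2, 3, 8, 8, 6, 6, 8]
k=3: 8>=3, unchanged → [1, 2, 3, 8, 8, 6, 6, 8]
k=4: 8>=8, unchanged → [1, 2, 3, 8, 8, 6, 6, 8]
k=5: 6<8, L[5] = 8+1 = 9 → [1, 2, 3, 8, 8, 9, 6, 8]
k=6: 6<9, L[6] = 9+1 = 10 → [1, 2, 3, 8, 8, 9, 10, 8]
k=7: 8<10, L[7] = 10+1 = 11 → [1, 2, 3, 8, 8, 9, 10, 11]
sum = 52

52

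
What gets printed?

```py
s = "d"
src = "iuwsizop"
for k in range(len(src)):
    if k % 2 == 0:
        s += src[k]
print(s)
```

diwio

k=0: add 'i' → 'di'
k=1: skip
k=2: add 'w' → 'diw'
k=3: skip
k=4: add 'i' → 'diwi'
k=5: skip
k=6: add 'o' → 'diwio'
k=7: skip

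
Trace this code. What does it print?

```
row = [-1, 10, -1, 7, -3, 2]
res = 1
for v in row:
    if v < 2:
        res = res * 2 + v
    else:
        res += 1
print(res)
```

6

v=-1: <2, res = 1*2+(-1) = 1
v=10: not <2, res = 1+1 = 2
v=-1: <2, res = 2*2+(-1) = 3
v=7: not <2, res = 3+1 = 4
v=-3: <2, res = 4*2+(-3) = 5
v=2: not <2, res = 5+1 = 6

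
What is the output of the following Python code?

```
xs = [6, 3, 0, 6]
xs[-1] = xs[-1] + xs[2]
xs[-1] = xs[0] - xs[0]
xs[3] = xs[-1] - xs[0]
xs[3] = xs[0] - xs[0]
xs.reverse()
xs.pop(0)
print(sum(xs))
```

9

xs[-1] = xs[-1]+xs[2] = 6+0 = 6 → [6, 3, 0, 6]
xs[-1] = xs[0]-xs[0] = 6-6 = 0 → [6, 3, 0, 0]
xs[3] = xs[-1]-xs[0] = 0-6 = -6 → [6, 3, 0, -6]
xs[3] = xs[0]-xs[0] = 6-6 = 0 → [6, 3, 0, 0]
reverse → [0, 0, 3, 6]
pop(0) removes 0 → [0, 3, 6]
sum = 9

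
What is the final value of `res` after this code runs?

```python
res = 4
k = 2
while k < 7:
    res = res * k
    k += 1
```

2880

k=2: res = 4*2 = 8
k=3: res = 8*3 = 24
k=4: res = 24*4 = 96
k=5: res = 96*5 = 480
k=6: res = 480*6 = 2880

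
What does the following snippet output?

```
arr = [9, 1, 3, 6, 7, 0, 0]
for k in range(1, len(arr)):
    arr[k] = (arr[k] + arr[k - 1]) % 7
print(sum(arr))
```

38

k=1: arr[1] = (1+9)%7 = 3 → [9, 3, 3, 6, 7, 0, 0]
k=2: arr[2] = (3+3)%7 = 6 → [9, 3, 6, 6, 7, 0, 0]
k=3: arr[3] = (6+6)%7 = 5 → [9, 3, 6, 5, 7, 0, 0]
k=4: arr[4] = (7+5)%7 = 5 → [9, 3, 6, 5, 5, 0, 0]
k=5: arr[5] = (0+5)%7 = 5 → [9, 3, 6, 5, 5, 5, 0]
k=6: arr[6] = (0+5)%7 = 5 → [9, 3, 6, 5, 5, 5, 5]
sum = 38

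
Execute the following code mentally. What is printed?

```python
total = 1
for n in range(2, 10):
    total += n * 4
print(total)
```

177

n=2: total = 1+2*4 = 9
n=3: total = 9+3*4 = 21
n=4: total = 21+4*4 = 37
n=5: total = 37+5*4 = 57
n=6: total = 57+6*4 = 81
n=7: total = 81+7*4 = 109
n=8: total = 109+8*4 = 141
n=9: total = 141+9*4 = 177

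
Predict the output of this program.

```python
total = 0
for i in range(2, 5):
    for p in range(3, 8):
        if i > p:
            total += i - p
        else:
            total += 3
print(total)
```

43

i=2,p=3: not 2>3, total = 0+3 = 3
i=2,p=4: not 2>4, total = 3+3 = 6
i=2,p=5: not 2>5, total = 6+3 = 9
i=2,p=6: not 2>6, total = 9+3 = 12
i=2,p=7: not 2>7, total = 12+3 = 15
i=3,p=3: not 3>3, total = 15+3 = 18
i=3,p=4: not 3>4, total = 18+3 = 21
i=3,p=5: not 3>5, total = 21+3 = 24
i=3,p=6: not 3>6, total = 24+3 = 27
i=3,p=7: not 3>7, total = 27+3 = 30
i=4,p=3: 4>3, total = 30+1 = 31
i=4,p=4: not 4>4, total = 31+3 = 34
i=4,p=5: not 4>5, total = 34+3 = 37
i=4,p=6: not 4>6, total = 37+3 = 40
i=4,p=7: not 4>7, total = 40+3 = 43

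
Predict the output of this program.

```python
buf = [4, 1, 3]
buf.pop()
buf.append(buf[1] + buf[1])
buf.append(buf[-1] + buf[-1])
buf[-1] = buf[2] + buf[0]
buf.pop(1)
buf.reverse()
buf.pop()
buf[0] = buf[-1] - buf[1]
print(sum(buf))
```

pop() removes 3 → [4, 1]
append buf[1]+buf[1] = 1+1 = 2 → [4, 1, 2]
append buf[-1]+buf[-1] = 2+2 = 4 → [4, 1, 2, 4]
buf[-1] = buf[2]+buf[0] = 2+4 = 6 → [4, 1, 2, 6]
pop(1) removes 1 → [4, 2, 6]
reverse → [6, 2, 4]
pop() removes 4 → [6, 2]
buf[0] = buf[-1]-buf[1] = 2-2 = 0 → [0, 2]
sum = 2

2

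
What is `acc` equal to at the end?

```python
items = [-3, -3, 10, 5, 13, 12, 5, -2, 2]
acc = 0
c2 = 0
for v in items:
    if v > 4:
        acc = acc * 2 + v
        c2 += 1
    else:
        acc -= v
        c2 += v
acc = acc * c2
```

v=-3: not >4, acc = 0-(-3) = 3; c2=-3
v=-3: not >4, acc = 3-(-3) = 6; c2=-6
v=10: >4, acc = 6*2+10 = 22; c2=-5
v=5: >4, acc = 22*2+5 = 49; c2=-4
v=13: >4, acc = 49*2+13 = 111; c2=-3
v=12: >4, acc = 111*2+12 = 234; c2=-2
v=5: >4, acc = 234*2+5 = 473; c2=-1
v=-2: not >4, acc = 473-(-2) = 475; c2=-3
v=2: not >4, acc = 475-2 = 473; c2=-1
acc*c2 = 473*(-1) = -473

-473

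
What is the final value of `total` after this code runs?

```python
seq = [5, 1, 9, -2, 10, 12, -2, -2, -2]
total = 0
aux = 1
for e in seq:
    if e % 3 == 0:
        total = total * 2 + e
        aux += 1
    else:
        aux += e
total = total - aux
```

19

e=5: not %3==0; aux=6
e=1: not %3==0; aux=7
e=9: %3==0, total = 0*2+9 = 9; aux=8
e=-2: not %3==0; aux=6
e=10: not %3==0; aux=16
e=12: %3==0, total = 9*2+12 = 30; aux=17
e=-2: not %3==0; aux=15
e=-2: not %3==0; aux=13
e=-2: not %3==0; aux=11
total-aux = 30-11 = 19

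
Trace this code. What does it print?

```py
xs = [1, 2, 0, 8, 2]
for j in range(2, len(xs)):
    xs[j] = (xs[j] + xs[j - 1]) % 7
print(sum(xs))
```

13

j=2: xs[2] = (0+2)%7 = 2 → [1, 2, 2, 8, 2]
j=3: xs[3] = (8+2)%7 = 3 → [1, 2, 2, 3, 2]
j=4: xs[4] = (2+3)%7 = 5 → [1, 2, 2, 3, 5]
sum = 13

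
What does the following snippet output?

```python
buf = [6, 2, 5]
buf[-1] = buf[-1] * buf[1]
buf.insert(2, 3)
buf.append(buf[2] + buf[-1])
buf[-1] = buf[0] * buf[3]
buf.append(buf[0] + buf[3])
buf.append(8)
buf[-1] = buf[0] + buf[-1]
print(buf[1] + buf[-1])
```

buf[-1] = buf[-1]*buf[1] = 5*2 = 10 → [6, 2, 10]
insert 3 at 2 → [6, 2, 3, 10]
append buf[2]+buf[-1] = 3+10 = 13 → [6, 2, 3, 10, 13]
buf[-1] = buf[0]*buf[3] = 6*10 = 60 → [6, 2, 3, 10, 60]
append buf[0]+buf[3] = 6+10 = 16 → [6, 2, 3, 10, 60, 16]
append 8 → [6, 2, 3, 10, 60, 16, 8]
buf[-1] = buf[0]+buf[-1] = 6+8 = 14 → [6, 2, 3, 10, 60, 16, 14]
buf[1]+buf[-1] = 2+14 = 16

16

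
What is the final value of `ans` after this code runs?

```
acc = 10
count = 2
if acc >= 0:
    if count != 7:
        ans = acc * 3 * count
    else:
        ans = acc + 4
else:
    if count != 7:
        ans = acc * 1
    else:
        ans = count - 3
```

acc=10, count=2
acc >= 0 is True; count != 7 is True
→ ans = acc * 3 * count = 60

60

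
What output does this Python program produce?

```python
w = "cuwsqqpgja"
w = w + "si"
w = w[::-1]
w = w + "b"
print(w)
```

+ 'si' → 'cuwsqqpgjasi'
reverse → 'isajgpqqswuc'
+ 'b' → 'isajgpqqswucb'

isajgpqqswucb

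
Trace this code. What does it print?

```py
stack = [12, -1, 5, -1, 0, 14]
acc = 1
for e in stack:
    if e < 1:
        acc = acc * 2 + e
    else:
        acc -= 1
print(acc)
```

-11

e=12: not <1, acc = 1-1 = 0
e=-1: <1, acc = 0*2+(-1) = -1
e=5: not <1, acc = (-1)-1 = -2
e=-1: <1, acc = (-2)*2+(-1) = -5
e=0: <1, acc = (-5)*2+0 = -10
e=14: not <1, acc = (-10)-1 = -11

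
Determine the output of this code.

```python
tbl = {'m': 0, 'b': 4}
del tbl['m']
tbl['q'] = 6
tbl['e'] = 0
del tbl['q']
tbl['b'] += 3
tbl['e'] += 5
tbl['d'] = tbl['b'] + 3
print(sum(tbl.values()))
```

del 'm' → {'b': 4}
tbl['q'] = 6 → {'b': 4, 'q': 6}
tbl['e'] = 0 → {'b': 4, 'q': 6, 'e': 0}
del 'q' → {'b': 4, 'e': 0}
tbl['b'] = 4+3 = 7 → {'b': 7, 'e': 0}
tbl['e'] = 0+5 = 5 → {'b': 7, 'e': 5}
tbl['d'] = tbl['b']+3 = 10 → {'b': 7, 'e': 5, 'd': 10}
sum of values = 22

22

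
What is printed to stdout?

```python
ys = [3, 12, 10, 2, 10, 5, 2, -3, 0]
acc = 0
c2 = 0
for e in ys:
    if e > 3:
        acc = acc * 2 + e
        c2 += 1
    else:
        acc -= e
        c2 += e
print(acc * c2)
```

848

e=3: not >3, acc = 0-3 = -3; c2=3
e=12: >3, acc = (-3)*2+12 = 6; c2=4
e=10: >3, acc = 6*2+10 = 22; c2=5
e=2: not >3, acc = 22-2 = 20; c2=7
e=10: >3, acc = 20*2+10 = 50; c2=8
e=5: >3, acc = 50*2+5 = 105; c2=9
e=2: not >3, acc = 105-2 = 103; c2=11
e=-3: not >3, acc = 103-(-3) = 106; c2=8
e=0: not >3, acc = 106-0 = 106; c2=8
acc*c2 = 106*8 = 848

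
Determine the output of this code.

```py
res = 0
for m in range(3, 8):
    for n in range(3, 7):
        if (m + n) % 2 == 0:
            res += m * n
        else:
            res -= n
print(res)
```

m=3,n=3: even sum, res = 0+9 = 9
m=3,n=4: odd sum, res = 9-4 = 5
m=3,n=5: even sum, res = 5+15 = 20
m=3,n=6: odd sum, res = 20-6 = 14
m=4,n=3: odd sum, res = 14-3 = 11
m=4,n=4: even sum, res = 11+16 = 27
m=4,n=5: odd sum, res = 27-5 = 22
m=4,n=6: even sum, res = 22+24 = 46
m=5,n=3: even sum, res = 46+15 = 61
m=5,n=4: odd sum, res = 61-4 = 57
m=5,n=5: even sum, res = 57+25 = 82
m=5,n=6: odd sum, res = 82-6 = 76
m=6,n=3: odd sum, res = 76-3 = 73
m=6,n=4: even sum, res = 73+24 = 97
m=6,n=5: odd sum, res = 97-5 = 92
m=6,n=6: even sum, res = 92+36 = 128
m=7,n=3: even sum, res = 128+21 = 149
m=7,n=4: odd sum, res = 149-4 = 145
m=7,n=5: even sum, res = 145+35 = 180
m=7,n=6: odd sum, res = 180-6 = 174

174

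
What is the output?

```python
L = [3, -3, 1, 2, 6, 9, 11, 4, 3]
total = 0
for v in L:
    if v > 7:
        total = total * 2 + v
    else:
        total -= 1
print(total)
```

v=3: not >7, total = 0-1 = -1
v=-3: not >7, total = (-1)-1 = -2
v=1: not >7, total = (-2)-1 = -3
v=2: not >7, total = (-3)-1 = -4
v=6: not >7, total = (-4)-1 = -5
v=9: >7, total = (-5)*2+9 = -1
v=11: >7, total = (-1)*2+11 = 9
v=4: not >7, total = 9-1 = 8
v=3: not >7, total = 8-1 = 7

7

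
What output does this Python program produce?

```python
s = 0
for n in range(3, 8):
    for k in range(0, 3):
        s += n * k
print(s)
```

n=3,k=0: s = 0+0 = 0
n=3,k=1: s = 0+3 = 3
n=3,k=2: s = 3+6 = 9
n=4,k=0: s = 9+0 = 9
n=4,k=1: s = 9+4 = 13
n=4,k=2: s = 13+8 = 21
n=5,k=0: s = 21+0 = 21
n=5,k=1: s = 21+5 = 26
n=5,k=2: s = 26+10 = 36
n=6,k=0: s = 36+0 = 36
n=6,k=1: s = 36+6 = 42
n=6,k=2: s = 42+12 = 54
n=7,k=0: s = 54+0 = 54
n=7,k=1: s = 54+7 = 61
n=7,k=2: s = 61+14 = 75

75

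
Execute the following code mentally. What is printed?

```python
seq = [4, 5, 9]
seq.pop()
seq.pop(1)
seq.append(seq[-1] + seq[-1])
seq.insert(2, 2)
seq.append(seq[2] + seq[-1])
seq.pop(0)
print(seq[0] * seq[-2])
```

16

pop() removes 9 → [4, 5]
pop(1) removes 5 → [4]
append seq[-1]+seq[-1] = 4+4 = 8 → [4, 8]
insert 2 at 2 → [4, 8, 2]
append seq[2]+seq[-1] = 2+2 = 4 → [4, 8, 2, 4]
pop(0) removes 4 → [8, 2, 4]
seq[0]*seq[-2] = 8*2 = 16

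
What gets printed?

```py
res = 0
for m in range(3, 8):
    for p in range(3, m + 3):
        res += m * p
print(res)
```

m=3,p=3: res = 0+9 = 9
m=3,p=4: res = 9+12 = 21
m=3,p=5: res = 21+15 = 36
m=4,p=3: res = 36+12 = 48
m=4,p=4: res = 48+16 = 64
m=4,p=5: res = 64+20 = 84
m=4,p=6: res = 84+24 = 108
m=5,p=3: res = 108+15 = 123
m=5,p=4: res = 123+20 = 143
m=5,p=5: res = 143+25 = 168
m=5,p=6: res = 168+30 = 198
m=5,p=7: res = 198+35 = 233
m=6,p=3: res = 233+18 = 251
m=6,p=4: res = 251+24 = 275
m=6,p=5: res = 275+30 = 305
m=6,p=6: res = 305+36 = 341
m=6,p=7: res = 341+42 = 383
m=6,p=8: res = 383+48 = 431
m=7,p=3: res = 431+21 = 452
m=7,p=4: res = 452+28 = 480
m=7,p=5: res = 480+35 = 515
m=7,p=6: res = 515+42 = 557
m=7,p=7: res = 557+49 = 606
m=7,p=8: res = 606+56 = 662
m=7,p=9: res = 662+63 = 725

725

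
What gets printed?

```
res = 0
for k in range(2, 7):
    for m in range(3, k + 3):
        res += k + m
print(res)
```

185

k=2,m=3: res = 0+5 = 5
k=2,m=4: res = 5+6 = 11
k=3,m=3: res = 11+6 = 17
k=3,m=4: res = 17+7 = 24
k=3,m=5: res = 24+8 = 32
k=4,m=3: res = 32+7 = 39
k=4,m=4: res = 39+8 = 47
k=4,m=5: res = 47+9 = 56
k=4,m=6: res = 56+10 = 66
k=5,m=3: res = 66+8 = 74
k=5,m=4: res = 74+9 = 83
k=5,m=5: res = 83+10 = 93
k=5,m=6: res = 93+11 = 104
k=5,m=7: res = 104+12 = 116
k=6,m=3: res = 116+9 = 125
k=6,m=4: res = 125+10 = 135
k=6,m=5: res = 135+11 = 146
k=6,m=6: res = 146+12 = 158
k=6,m=7: res = 158+13 = 171
k=6,m=8: res = 171+14 = 185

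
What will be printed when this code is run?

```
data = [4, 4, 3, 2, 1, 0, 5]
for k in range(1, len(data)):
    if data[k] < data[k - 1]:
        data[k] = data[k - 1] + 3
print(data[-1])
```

k=1: 4>=4, unchanged → [4, 4, 3, 2, 1, 0, 5]
k=2: 3<4, data[2] = 4+3 = 7 → [4, 4, 7, 2, 1, 0, 5]
k=3: 2<7, data[3] = 7+3 = 10 → [4, 4, 7, 10, 1, 0, 5]
k=4: 1<10, data[4] = 10+3 = 13 → [4, 4, 7, 10, 13, 0, 5]
k=5: 0<13, data[5] = 13+3 = 16 → [4, 4, 7, 10, 13, 16, 5]
k=6: 5<16, data[6] = 16+3 = 19 → [4, 4, 7, 10, 13, 16, 19]

19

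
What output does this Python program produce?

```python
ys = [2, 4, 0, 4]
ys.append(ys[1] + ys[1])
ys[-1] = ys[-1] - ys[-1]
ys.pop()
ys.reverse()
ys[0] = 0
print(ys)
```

[0, 0, 4, 2]

append ys[1]+ys[1] = 4+4 = 8 → [2, 4, 0, 4, 8]
ys[-1] = ys[-1]-ys[-1] = 8-8 = 0 → [2, 4, 0, 4, 0]
pop() removes 0 → [2, 4, 0, 4]
reverse → [4, 0, 4, 2]
ys[0] = 0 → [0, 0, 4, 2]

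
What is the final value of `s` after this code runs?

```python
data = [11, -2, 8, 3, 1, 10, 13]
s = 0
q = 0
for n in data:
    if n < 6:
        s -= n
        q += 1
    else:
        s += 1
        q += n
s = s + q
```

47

n=11: not <6, s = 0+1 = 1; q=11
n=-2: <6, s = 1-(-2) = 3; q=12
n=8: not <6, s = 3+1 = 4; q=20
n=3: <6, s = 4-3 = 1; q=21
n=1: <6, s = 1-1 = 0; q=22
n=10: not <6, s = 0+1 = 1; q=32
n=13: not <6, s = 1+1 = 2; q=45
s+q = 2+45 = 47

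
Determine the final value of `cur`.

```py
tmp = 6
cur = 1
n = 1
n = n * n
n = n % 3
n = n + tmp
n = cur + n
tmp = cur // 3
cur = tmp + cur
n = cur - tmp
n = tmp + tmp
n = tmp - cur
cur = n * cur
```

n = 1*1 = 1
n = 1%3 = 1
n = 1+6 = 7
n = 1+7 = 8
tmp = 1//3 = 0
cur = 0+1 = 1
n = 1-0 = 1
n = 0+0 = 0
n = 0-1 = -1
cur = (-1)*1 = -1

-1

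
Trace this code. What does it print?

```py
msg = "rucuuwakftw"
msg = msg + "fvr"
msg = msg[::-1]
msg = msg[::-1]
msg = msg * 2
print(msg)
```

+ 'fvr' → 'rucuuwakftwfvr'
reverse → 'rvfwtfkawuucur'
reverse → 'rucuuwakftwfvr'
repeat ×2 → 'rucuuwakftwfvrrucuuwakftwfvr'

rucuuwakftwfvrrucuuwakftwfvr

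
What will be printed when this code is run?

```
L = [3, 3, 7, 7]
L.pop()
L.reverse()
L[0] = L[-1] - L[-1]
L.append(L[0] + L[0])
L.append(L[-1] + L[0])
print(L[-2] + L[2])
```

pop() removes 7 → [3, 3, 7]
reverse → [7, 3, 3]
L[0] = L[-1]-L[-1] = 3-3 = 0 → [0, 3, 3]
append L[0]+L[0] = 0+0 = 0 → [0, 3, 3, 0]
append L[-1]+L[0] = 0+0 = 0 → [0, 3, 3, 0, 0]
L[-2]+L[2] = 0+3 = 3

3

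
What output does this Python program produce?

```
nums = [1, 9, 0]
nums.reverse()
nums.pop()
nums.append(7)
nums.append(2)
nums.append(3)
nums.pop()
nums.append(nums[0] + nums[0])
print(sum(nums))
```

reverse → [0, 9, 1]
pop() removes 1 → [0, 9]
append 7 → [0, 9, 7]
append 2 → [0, 9, 7, 2]
append 3 → [0, 9, 7, 2, 3]
pop() removes 3 → [0, 9, 7, 2]
append nums[0]+nums[0] = 0+0 = 0 → [0, 9, 7, 2, 0]
sum = 18

18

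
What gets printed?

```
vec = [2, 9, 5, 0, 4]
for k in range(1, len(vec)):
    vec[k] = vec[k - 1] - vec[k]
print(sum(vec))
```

k=1: vec[1] = 2-9 = -7 → [2, -7, 5, 0, 4]
k=2: vec[2] = (-7)-5 = -12 → [2, -7, -12, 0, 4]
k=3: vec[3] = (-12)-0 = -12 → [2, -7, -12, -12, 4]
k=4: vec[4] = (-12)-4 = -16 → [2, -7, -12, -12, -16]
sum = -45

-45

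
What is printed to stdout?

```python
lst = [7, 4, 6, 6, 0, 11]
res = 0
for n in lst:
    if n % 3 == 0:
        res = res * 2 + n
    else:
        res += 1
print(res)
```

53

n=7: not %3==0, res = 0+1 = 1
n=4: not %3==0, res = 1+1 = 2
n=6: %3==0, res = 2*2+6 = 10
n=6: %3==0, res = 10*2+6 = 26
n=0: %3==0, res = 26*2+0 = 52
n=11: not %3==0, res = 52+1 = 53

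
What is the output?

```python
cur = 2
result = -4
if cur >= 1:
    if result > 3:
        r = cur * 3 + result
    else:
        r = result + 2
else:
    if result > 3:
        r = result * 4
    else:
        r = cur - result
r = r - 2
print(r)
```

-4

cur=2, result=-4
cur >= 1 is True; result > 3 is False
→ r = result + 2 = -2
r = (-2)-2 = -4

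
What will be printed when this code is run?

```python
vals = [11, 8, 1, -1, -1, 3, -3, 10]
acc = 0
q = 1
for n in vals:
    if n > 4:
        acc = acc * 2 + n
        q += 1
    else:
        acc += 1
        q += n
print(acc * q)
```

n=11: >4, acc = 0*2+11 = 11; q=2
n=8: >4, acc = 11*2+8 = 30; q=3
n=1: not >4, acc = 30+1 = 31; q=4
n=-1: not >4, acc = 31+1 = 32; q=3
n=-1: not >4, acc = 32+1 = 33; q=2
n=3: not >4, acc = 33+1 = 34; q=5
n=-3: not >4, acc = 34+1 = 35; q=2
n=10: >4, acc = 35*2+10 = 80; q=3
acc*q = 80*3 = 240

240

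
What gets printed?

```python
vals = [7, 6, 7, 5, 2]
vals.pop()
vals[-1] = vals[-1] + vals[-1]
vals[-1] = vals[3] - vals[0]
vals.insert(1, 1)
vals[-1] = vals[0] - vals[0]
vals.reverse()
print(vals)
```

[0, 7, 6, 1, 7]

pop() removes 2 → [7, 6, 7, 5]
vals[-1] = vals[-1]+vals[-1] = 5+5 = 10 → [7, 6, 7, 10]
vals[-1] = vals[3]-vals[0] = 10-7 = 3 → [7, 6, 7, 3]
insert 1 at 1 → [7, 1, 6, 7, 3]
vals[-1] = vals[0]-vals[0] = 7-7 = 0 → [7, 1, 6, 7, 0]
reverse → [0, 7, 6, 1, 7]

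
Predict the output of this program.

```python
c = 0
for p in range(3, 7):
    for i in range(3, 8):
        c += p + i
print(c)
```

p=3,i=3: c = 0+6 = 6
p=3,i=4: c = 6+7 = 13
p=3,i=5: c = 13+8 = 21
p=3,i=6: c = 21+9 = 30
p=3,i=7: c = 30+10 = 40
p=4,i=3: c = 40+7 = 47
p=4,i=4: c = 47+8 = 55
p=4,i=5: c = 55+9 = 64
p=4,i=6: c = 64+10 = 74
p=4,i=7: c = 74+11 = 85
p=5,i=3: c = 85+8 = 93
p=5,i=4: c = 93+9 = 102
p=5,i=5: c = 102+10 = 112
p=5,i=6: c = 112+11 = 123
p=5,i=7: c = 123+12 = 135
p=6,i=3: c = 135+9 = 144
p=6,i=4: c = 144+10 = 154
p=6,i=5: c = 154+11 = 165
p=6,i=6: c = 165+12 = 177
p=6,i=7: c = 177+13 = 190

190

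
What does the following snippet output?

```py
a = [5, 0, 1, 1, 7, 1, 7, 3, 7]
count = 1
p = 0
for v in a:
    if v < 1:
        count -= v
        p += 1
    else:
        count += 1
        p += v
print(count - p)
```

-24

v=5: not <1, count = 1+1 = 2; p=5
v=0: <1, count = 2-0 = 2; p=6
v=1: not <1, count = 2+1 = 3; p=7
v=1: not <1, count = 3+1 = 4; p=8
v=7: not <1, count = 4+1 = 5; p=15
v=1: not <1, count = 5+1 = 6; p=16
v=7: not <1, count = 6+1 = 7; p=23
v=3: not <1, count = 7+1 = 8; p=26
v=7: not <1, count = 8+1 = 9; p=33
count-p = 9-33 = -24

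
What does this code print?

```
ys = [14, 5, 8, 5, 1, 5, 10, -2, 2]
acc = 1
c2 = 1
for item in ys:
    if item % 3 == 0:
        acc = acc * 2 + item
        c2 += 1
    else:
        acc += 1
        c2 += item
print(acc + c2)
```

59

item=14: not %3==0, acc = 1+1 = 2; c2=15
item=5: not %3==0, acc = 2+1 = 3; c2=20
item=8: not %3==0, acc = 3+1 = 4; c2=28
item=5: not %3==0, acc = 4+1 = 5; c2=33
item=1: not %3==0, acc = 5+1 = 6; c2=34
item=5: not %3==0, acc = 6+1 = 7; c2=39
item=10: not %3==0, acc = 7+1 = 8; c2=49
item=-2: not %3==0, acc = 8+1 = 9; c2=47
item=2: not %3==0, acc = 9+1 = 10; c2=49
acc+c2 = 10+49 = 59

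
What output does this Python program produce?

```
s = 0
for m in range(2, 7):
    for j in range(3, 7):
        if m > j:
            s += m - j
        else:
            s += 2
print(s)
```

38

m=2,j=3: not 2>3, s = 0+2 = 2
m=2,j=4: not 2>4, s = 2+2 = 4
m=2,j=5: not 2>5, s = 4+2 = 6
m=2,j=6: not 2>6, s = 6+2 = 8
m=3,j=3: not 3>3, s = 8+2 = 10
m=3,j=4: not 3>4, s = 10+2 = 12
m=3,j=5: not 3>5, s = 12+2 = 14
m=3,j=6: not 3>6, s = 14+2 = 16
m=4,j=3: 4>3, s = 16+1 = 17
m=4,j=4: not 4>4, s = 17+2 = 19
m=4,j=5: not 4>5, s = 19+2 = 21
m=4,j=6: not 4>6, s = 21+2 = 23
m=5,j=3: 5>3, s = 23+2 = 25
m=5,j=4: 5>4, s = 25+1 = 26
m=5,j=5: not 5>5, s = 26+2 = 28
m=5,j=6: not 5>6, s = 28+2 = 30
m=6,j=3: 6>3, s = 30+3 = 33
m=6,j=4: 6>4, s = 33+2 = 35
m=6,j=5: 6>5, s = 35+1 = 36
m=6,j=6: not 6>6, s = 36+2 = 38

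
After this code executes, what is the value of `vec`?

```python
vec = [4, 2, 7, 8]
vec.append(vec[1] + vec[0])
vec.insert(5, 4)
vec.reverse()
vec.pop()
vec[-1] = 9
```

append vec[1]+vec[0] = 2+4 = 6 → [4, 2, 7, 8, 6]
insert 4 at 5 → [4, 2, 7, 8, 6, 4]
reverse → [4, 6, 8, 7, 2, 4]
pop() removes 4 → [4, 6, 8, 7, 2]
vec[-1] = 9 → [4, 6, 8, 7, 9]

[4, 6, 8, 7, 9]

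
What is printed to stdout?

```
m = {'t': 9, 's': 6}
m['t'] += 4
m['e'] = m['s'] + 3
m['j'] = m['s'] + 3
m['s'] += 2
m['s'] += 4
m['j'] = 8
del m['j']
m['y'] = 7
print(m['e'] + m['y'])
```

16

m['t'] = 9+4 = 13 → {'t': 13, 's': 6}
m['e'] = m['s']+3 = 9 → {'t': 13, 's': 6, 'e': 9}
m['j'] = m['s']+3 = 9 → {'t': 13, 's': 6, 'e': 9, 'j': 9}
m['s'] = 6+2 = 8 → {'t': 13, 's': 8, 'e': 9, 'j': 9}
m['s'] = 8+4 = 12 → {'t': 13, 's': 12, 'e': 9, 'j': 9}
m['j'] = 8 → {'t': 13, 's': 12, 'e': 9, 'j': 8}
del 'j' → {'t': 13, 's': 12, 'e': 9}
m['y'] = 7 → {'t': 13, 's': 12, 'e': 9, 'y': 7}
m['e']+m['y'] = 9+7 = 16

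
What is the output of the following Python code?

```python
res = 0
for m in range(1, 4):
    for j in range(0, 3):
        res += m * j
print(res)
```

m=1,j=0: res = 0+0 = 0
m=1,j=1: res = 0+1 = 1
m=1,j=2: res = 1+2 = 3
m=2,j=0: res = 3+0 = 3
m=2,j=1: res = 3+2 = 5
m=2,j=2: res = 5+4 = 9
m=3,j=0: res = 9+0 = 9
m=3,j=1: res = 9+3 = 12
m=3,j=2: res = 12+6 = 18

18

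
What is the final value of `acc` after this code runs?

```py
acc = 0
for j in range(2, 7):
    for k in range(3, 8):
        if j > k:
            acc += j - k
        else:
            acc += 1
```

j=2,k=3: not 2>3, acc = 0+1 = 1
j=2,k=4: not 2>4, acc = 1+1 = 2
j=2,k=5: not 2>5, acc = 2+1 = 3
j=2,k=6: not 2>6, acc = 3+1 = 4
j=2,k=7: not 2>7, acc = 4+1 = 5
j=3,k=3: not 3>3, acc = 5+1 = 6
j=3,k=4: not 3>4, acc = 6+1 = 7
j=3,k=5: not 3>5, acc = 7+1 = 8
j=3,k=6: not 3>6, acc = 8+1 = 9
j=3,k=7: not 3>7, acc = 9+1 = 10
j=4,k=3: 4>3, acc = 10+1 = 11
j=4,k=4: not 4>4, acc = 11+1 = 12
j=4,k=5: not 4>5, acc = 12+1 = 13
j=4,k=6: not 4>6, acc = 13+1 = 14
j=4,k=7: not 4>7, acc = 14+1 = 15
j=5,k=3: 5>3, acc = 15+2 = 17
j=5,k=4: 5>4, acc = 17+1 = 18
j=5,k=5: not 5>5, acc = 18+1 = 19
j=5,k=6: not 5>6, acc = 19+1 = 20
j=5,k=7: not 5>7, acc = 20+1 = 21
j=6,k=3: 6>3, acc = 21+3 = 24
j=6,k=4: 6>4, acc = 24+2 = 26
j=6,k=5: 6>5, acc = 26+1 = 27
j=6,k=6: not 6>6, acc = 27+1 = 28
j=6,k=7: not 6>7, acc = 28+1 = 29

29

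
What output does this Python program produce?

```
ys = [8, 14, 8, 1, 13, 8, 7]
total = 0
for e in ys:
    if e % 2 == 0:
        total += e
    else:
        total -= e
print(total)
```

e=8: even, total = 0+8 = 8
e=14: even, total = 8+14 = 22
e=8: even, total = 22+8 = 30
e=1: not even, total = 30-1 = 29
e=13: not even, total = 29-13 = 16
e=8: even, total = 16+8 = 24
e=7: not even, total = 24-7 = 17

17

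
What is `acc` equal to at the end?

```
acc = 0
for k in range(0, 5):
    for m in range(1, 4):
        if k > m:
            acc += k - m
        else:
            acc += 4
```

46

k=0,m=1: not 0>1, acc = 0+4 = 4
k=0,m=2: not 0>2, acc = 4+4 = 8
k=0,m=3: not 0>3, acc = 8+4 = 12
k=1,m=1: not 1>1, acc = 12+4 = 16
k=1,m=2: not 1>2, acc = 16+4 = 20
k=1,m=3: not 1>3, acc = 20+4 = 24
k=2,m=1: 2>1, acc = 24+1 = 25
k=2,m=2: not 2>2, acc = 25+4 = 29
k=2,m=3: not 2>3, acc = 29+4 = 33
k=3,m=1: 3>1, acc = 33+2 = 35
k=3,m=2: 3>2, acc = 35+1 = 36
k=3,m=3: not 3>3, acc = 36+4 = 40
k=4,m=1: 4>1, acc = 40+3 = 43
k=4,m=2: 4>2, acc = 43+2 = 45
k=4,m=3: 4>3, acc = 45+1 = 46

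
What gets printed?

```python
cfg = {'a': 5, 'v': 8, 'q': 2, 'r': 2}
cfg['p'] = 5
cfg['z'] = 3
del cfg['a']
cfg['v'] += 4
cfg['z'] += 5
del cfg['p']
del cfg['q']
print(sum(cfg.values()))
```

22

cfg['p'] = 5 → {'a': 5, 'v': 8, 'q': 2, 'r': 2, 'p': 5}
cfg['z'] = 3 → {'a': 5, 'v': 8, 'q': 2, 'r': 2, 'p': 5, 'z': 3}
del 'a' → {'v': 8, 'q': 2, 'r': 2, 'p': 5, 'z': 3}
cfg['v'] = 8+4 = 12 → {'v': 12, 'q': 2, 'r': 2, 'p': 5, 'z': 3}
cfg['z'] = 3+5 = 8 → {'v': 12, 'q': 2, 'r': 2, 'p': 5, 'z': 8}
del 'p' → {'v': 12, 'q': 2, 'r': 2, 'z': 8}
del 'q' → {'v': 12, 'r': 2, 'z': 8}
sum of values = 22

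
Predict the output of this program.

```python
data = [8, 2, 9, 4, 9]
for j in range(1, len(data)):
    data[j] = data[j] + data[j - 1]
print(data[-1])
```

j=1: data[1] = 2+8 = 10 → [8, 10, 9, 4, 9]
j=2: data[2] = 9+10 = 19 → [8, 10, 19, 4, 9]
j=3: data[3] = 4+19 = 23 → [8, 10, 19, 23, 9]
j=4: data[4] = 9+23 = 32 → [8, 10, 19, 23, 32]

32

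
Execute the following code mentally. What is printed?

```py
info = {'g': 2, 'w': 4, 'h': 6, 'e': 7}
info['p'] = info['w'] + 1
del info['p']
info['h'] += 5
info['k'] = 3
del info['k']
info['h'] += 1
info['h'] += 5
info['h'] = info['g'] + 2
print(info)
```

info['p'] = info['w']+1 = 5 → {'g': 2, 'w': 4, 'h': 6, 'e': 7, 'p': 5}
del 'p' → {'g': 2, 'w': 4, 'h': 6, 'e': 7}
info['h'] = 6+5 = 11 → {'g': 2, 'w': 4, 'h': 11, 'e': 7}
info['k'] = 3 → {'g': 2, 'w': 4, 'h': 11, 'e': 7, 'k': 3}
del 'k' → {'g': 2, 'w': 4, 'h': 11, 'e': 7}
info['h'] = 11+1 = 12 → {'g': 2, 'w': 4, 'h': 12, 'e': 7}
info['h'] = 12+5 = 17 → {'g': 2, 'w': 4, 'h': 17, 'e': 7}
info['h'] = info['g']+2 = 4 → {'g': 2, 'w': 4, 'h': 4, 'e': 7}

{'g': 2, 'w': 4, 'h': 4, 'e': 7}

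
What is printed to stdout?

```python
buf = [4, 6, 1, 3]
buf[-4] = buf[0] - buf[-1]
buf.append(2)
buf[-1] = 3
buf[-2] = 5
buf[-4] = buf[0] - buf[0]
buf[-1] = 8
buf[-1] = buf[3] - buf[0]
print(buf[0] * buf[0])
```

1

buf[-4] = buf[0]-buf[-1] = 4-3 = 1 → [1, 6, 1, 3]
append 2 → [1, 6, 1, 3, 2]
buf[-1] = 3 → [1, 6, 1, 3, 3]
buf[-2] = 5 → [1, 6, 1, 5, 3]
buf[-4] = buf[0]-buf[0] = 1-1 = 0 → [1, 0, 1, 5, 3]
buf[-1] = 8 → [1, 0, 1, 5, 8]
buf[-1] = buf[3]-buf[0] = 5-1 = 4 → [1, 0, 1, 5, 4]
buf[0]*buf[0] = 1*1 = 1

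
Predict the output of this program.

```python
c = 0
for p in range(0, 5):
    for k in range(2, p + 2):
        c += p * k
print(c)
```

95

p=1,k=2: c = 0+2 = 2
p=2,k=2: c = 2+4 = 6
p=2,k=3: c = 6+6 = 12
p=3,k=2: c = 12+6 = 18
p=3,k=3: c = 18+9 = 27
p=3,k=4: c = 27+12 = 39
p=4,k=2: c = 39+8 = 47
p=4,k=3: c = 47+12 = 59
p=4,k=4: c = 59+16 = 75
p=4,k=5: c = 75+20 = 95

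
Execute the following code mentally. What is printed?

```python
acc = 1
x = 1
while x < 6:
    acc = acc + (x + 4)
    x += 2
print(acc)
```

x=1: acc = 1+5 = 6
x=3: acc = 6+7 = 13
x=5: acc = 13+9 = 22

22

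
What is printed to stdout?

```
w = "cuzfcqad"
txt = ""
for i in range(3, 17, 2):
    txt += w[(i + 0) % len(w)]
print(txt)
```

i=3: add w[3]='f' → 'f'
i=5: add w[5]='q' → 'fq'
i=7: add w[7]='d' → 'fqd'
i=9: add w[1]='u' → 'fqdu'
i=11: add w[3]='f' → 'fqduf'
i=13: add w[5]='q' → 'fqdufq'
i=15: add w[7]='d' → 'fqdufqd'

fqdufqd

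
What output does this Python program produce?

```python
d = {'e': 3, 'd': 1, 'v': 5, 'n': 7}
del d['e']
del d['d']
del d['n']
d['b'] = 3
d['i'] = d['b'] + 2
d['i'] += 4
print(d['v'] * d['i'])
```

45

del 'e' → {'d': 1, 'v': 5, 'n': 7}
del 'd' → {'v': 5, 'n': 7}
del 'n' → {'v': 5}
d['b'] = 3 → {'v': 5, 'b': 3}
d['i'] = d['b']+2 = 5 → {'v': 5, 'b': 3, 'i': 5}
d['i'] = 5+4 = 9 → {'v': 5, 'b': 3, 'i': 9}
d['v']*d['i'] = 5*9 = 45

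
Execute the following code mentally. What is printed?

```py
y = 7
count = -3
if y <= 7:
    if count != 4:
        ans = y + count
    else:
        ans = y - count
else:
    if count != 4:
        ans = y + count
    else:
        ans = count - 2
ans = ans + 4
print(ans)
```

8

y=7, count=-3
y <= 7 is True; count != 4 is True
→ ans = y + count = 4
ans = 4+4 = 8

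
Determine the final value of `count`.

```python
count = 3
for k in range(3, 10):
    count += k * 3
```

k=3: count = 3+3*3 = 12
k=4: count = 12+4*3 = 24
k=5: count = 24+5*3 = 39
k=6: count = 39+6*3 = 57
k=7: count = 57+7*3 = 78
k=8: count = 78+8*3 = 102
k=9: count = 102+9*3 = 129

129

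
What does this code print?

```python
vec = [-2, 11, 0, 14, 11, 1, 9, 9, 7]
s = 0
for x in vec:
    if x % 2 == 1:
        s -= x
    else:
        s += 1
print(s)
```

x=-2: not odd, s = 0+1 = 1
x=11: odd, s = 1-11 = -10
x=0: not odd, s = (-10)+1 = -9
x=14: not odd, s = (-9)+1 = -8
x=11: odd, s = (-8)-11 = -19
x=1: odd, s = (-19)-1 = -20
x=9: odd, s = (-20)-9 = -29
x=9: odd, s = (-29)-9 = -38
x=7: odd, s = (-38)-7 = -45

-45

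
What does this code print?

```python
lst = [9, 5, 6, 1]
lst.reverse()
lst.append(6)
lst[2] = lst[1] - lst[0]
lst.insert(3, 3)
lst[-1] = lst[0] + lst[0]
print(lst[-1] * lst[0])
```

2

reverse → [1, 6, 5, 9]
append 6 → [1, 6, 5, 9, 6]
lst[2] = lst[1]-lst[0] = 6-1 = 5 → [1, 6, 5, 9, 6]
insert 3 at 3 → [1, 6, 5, 3, 9, 6]
lst[-1] = lst[0]+lst[0] = 1+1 = 2 → [1, 6, 5, 3, 9, 2]
lst[-1]*lst[0] = 2*1 = 2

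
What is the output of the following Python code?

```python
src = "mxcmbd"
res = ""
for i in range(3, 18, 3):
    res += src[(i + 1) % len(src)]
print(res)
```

i=3: add src[4]='b' → 'b'
i=6: add src[1]='x' → 'bx'
i=9: add src[4]='b' → 'bxb'
i=12: add src[1]='x' → 'bxbx'
i=15: add src[4]='b' → 'bxbxb'

bxbxb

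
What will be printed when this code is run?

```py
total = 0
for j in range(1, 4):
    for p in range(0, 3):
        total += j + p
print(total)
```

27

j=1,p=0: total = 0+1 = 1
j=1,p=1: total = 1+2 = 3
j=1,p=2: total = 3+3 = 6
j=2,p=0: total = 6+2 = 8
j=2,p=1: total = 8+3 = 11
j=2,p=2: total = 11+4 = 15
j=3,p=0: total = 15+3 = 18
j=3,p=1: total = 18+4 = 22
j=3,p=2: total = 22+5 = 27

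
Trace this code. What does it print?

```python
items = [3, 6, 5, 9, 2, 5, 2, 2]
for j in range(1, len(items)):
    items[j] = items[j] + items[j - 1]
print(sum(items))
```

170

j=1: items[1] = 6+3 = 9 → [3, 9, 5, 9, 2, 5, 2, 2]
j=2: items[2] = 5+9 = 14 → [3, 9, 14, 9, 2, 5, 2, 2]
j=3: items[3] = 9+14 = 23 → [3, 9, 14, 23, 2, 5, 2, 2]
j=4: items[4] = 2+23 = 25 → [3, 9, 14, 23, 25, 5, 2, 2]
j=5: items[5] = 5+25 = 30 → [3, 9, 14, 23, 25, 30, 2, 2]
j=6: items[6] = 2+30 = 32 → [3, 9, 14, 23, 25, 30, 32, 2]
j=7: items[7] = 2+32 = 34 → [3, 9, 14, 23, 25, 30, 32, 34]
sum = 170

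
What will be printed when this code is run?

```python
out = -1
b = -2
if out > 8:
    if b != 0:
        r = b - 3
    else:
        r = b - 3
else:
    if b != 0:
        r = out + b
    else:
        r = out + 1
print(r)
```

-3

out=-1, b=-2
out > 8 is False; b != 0 is True
→ r = out + b = -3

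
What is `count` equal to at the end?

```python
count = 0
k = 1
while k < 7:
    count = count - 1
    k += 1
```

-6

k=1: count = 0-1 = -1
k=2: count = (-1)-1 = -2
k=3: count = (-2)-1 = -3
k=4: count = (-3)-1 = -4
k=5: count = (-4)-1 = -5
k=6: count = (-5)-1 = -6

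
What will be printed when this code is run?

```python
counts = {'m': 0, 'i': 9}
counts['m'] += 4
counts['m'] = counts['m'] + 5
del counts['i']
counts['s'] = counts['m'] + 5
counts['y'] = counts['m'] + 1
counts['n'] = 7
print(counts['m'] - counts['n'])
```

2

counts['m'] = 0+4 = 4 → {'m': 4, 'i': 9}
counts['m'] = counts['m']+5 = 9 → {'m': 9, 'i': 9}
del 'i' → {'m': 9}
counts['s'] = counts['m']+5 = 14 → {'m': 9, 's': 14}
counts['y'] = counts['m']+1 = 10 → {'m': 9, 's': 14, 'y': 10}
counts['n'] = 7 → {'m': 9, 's': 14, 'y': 10, 'n': 7}
counts['m']-counts['n'] = 9-7 = 2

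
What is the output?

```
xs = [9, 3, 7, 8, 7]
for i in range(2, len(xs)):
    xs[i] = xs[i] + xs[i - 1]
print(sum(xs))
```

65

i=2: xs[2] = 7+3 = 10 → [9, 3, 10, 8, 7]
i=3: xs[3] = 8+10 = 18 → [9, 3, 10, 18, 7]
i=4: xs[4] = 7+18 = 25 → [9, 3, 10, 18, 25]
sum = 65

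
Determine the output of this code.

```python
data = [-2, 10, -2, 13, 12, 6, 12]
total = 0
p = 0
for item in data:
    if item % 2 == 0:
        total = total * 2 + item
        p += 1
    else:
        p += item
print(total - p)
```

133

item=-2: even, total = 0*2+(-2) = -2; p=1
item=10: even, total = (-2)*2+10 = 6; p=2
item=-2: even, total = 6*2+(-2) = 10; p=3
item=13: not even; p=16
item=12: even, total = 10*2+12 = 32; p=17
item=6: even, total = 32*2+6 = 70; p=18
item=12: even, total = 70*2+12 = 152; p=19
total-p = 152-19 = 133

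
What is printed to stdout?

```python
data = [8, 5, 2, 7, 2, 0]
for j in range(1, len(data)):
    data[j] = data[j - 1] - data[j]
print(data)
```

j=1: data[1] = 8-5 = 3 → [8, 3, 2, 7, 2, 0]
j=2: data[2] = 3-2 = 1 → [8, 3, 1, 7, 2, 0]
j=3: data[3] = 1-7 = -6 → [8, 3, 1, -6, 2, 0]
j=4: data[4] = (-6)-2 = -8 → [8, 3, 1, -6, -8, 0]
j=5: data[5] = (-8)-0 = -8 → [8, 3, 1, -6, -8, -8]

[8, 3, 1, -6, -8, -8]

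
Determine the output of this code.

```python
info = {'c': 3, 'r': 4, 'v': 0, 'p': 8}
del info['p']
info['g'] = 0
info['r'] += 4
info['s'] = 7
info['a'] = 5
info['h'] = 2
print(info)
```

{'c': 3, 'r': 8, 'v': 0, 'g': 0, 's': 7, 'a': 5, 'h': 2}

del 'p' → {'c': 3, 'r': 4, 'v': 0}
info['g'] = 0 → {'c': 3, 'r': 4, 'v': 0, 'g': 0}
info['r'] = 4+4 = 8 → {'c': 3, 'r': 8, 'v': 0, 'g': 0}
info['s'] = 7 → {'c': 3, 'r': 8, 'v': 0, 'g': 0, 's': 7}
info['a'] = 5 → {'c': 3, 'r': 8, 'v': 0, 'g': 0, 's': 7, 'a': 5}
info['h'] = 2 → {'c': 3, 'r': 8, 'v': 0, 'g': 0, 's': 7, 'a': 5, 'h': 2}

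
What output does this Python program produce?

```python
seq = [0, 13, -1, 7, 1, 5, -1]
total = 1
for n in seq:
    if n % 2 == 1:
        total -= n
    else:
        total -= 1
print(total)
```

-24

n=0: not odd, total = 1-1 = 0
n=13: odd, total = 0-13 = -13
n=-1: odd, total = (-13)-(-1) = -12
n=7: odd, total = (-12)-7 = -19
n=1: odd, total = (-19)-1 = -20
n=5: odd, total = (-20)-5 = -25
n=-1: odd, total = (-25)-(-1) = -24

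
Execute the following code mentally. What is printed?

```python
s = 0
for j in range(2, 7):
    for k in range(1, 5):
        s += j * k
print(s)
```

j=2,k=1: s = 0+2 = 2
j=2,k=2: s = 2+4 = 6
j=2,k=3: s = 6+6 = 12
j=2,k=4: s = 12+8 = 20
j=3,k=1: s = 20+3 = 23
j=3,k=2: s = 23+6 = 29
j=3,k=3: s = 29+9 = 38
j=3,k=4: s = 38+12 = 50
j=4,k=1: s = 50+4 = 54
j=4,k=2: s = 54+8 = 62
j=4,k=3: s = 62+12 = 74
j=4,k=4: s = 74+16 = 90
j=5,k=1: s = 90+5 = 95
j=5,k=2: s = 95+10 = 105
j=5,k=3: s = 105+15 = 120
j=5,k=4: s = 120+20 = 140
j=6,k=1: s = 140+6 = 146
j=6,k=2: s = 146+12 = 158
j=6,k=3: s = 158+18 = 176
j=6,k=4: s = 176+24 = 200

200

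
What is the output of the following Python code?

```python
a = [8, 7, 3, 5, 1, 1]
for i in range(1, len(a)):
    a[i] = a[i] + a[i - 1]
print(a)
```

i=1: a[1] = 7+8 = 15 → [8, 15, 3, 5, 1, 1]
i=2: a[2] = 3+15 = 18 → [8, 15, 18, 5, 1, 1]
i=3: a[3] = 5+18 = 23 → [8, 15, 18, 23, 1, 1]
i=4: a[4] = 1+23 = 24 → [8, 15, 18, 23, 24, 1]
i=5: a[5] = 1+24 = 25 → [8, 15, 18, 23, 24, 25]

[8, 15, 18, 23, 24, 25]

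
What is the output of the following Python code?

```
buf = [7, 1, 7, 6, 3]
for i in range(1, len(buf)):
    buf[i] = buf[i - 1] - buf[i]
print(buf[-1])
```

-10

i=1: buf[1] = 7-1 = 6 → [7, 6, 7, 6, 3]
i=2: buf[2] = 6-7 = -1 → [7, 6, -1, 6, 3]
i=3: buf[3] = (-1)-6 = -7 → [7, 6, -1, -7, 3]
i=4: buf[4] = (-7)-3 = -10 → [7, 6, -1, -7, -10]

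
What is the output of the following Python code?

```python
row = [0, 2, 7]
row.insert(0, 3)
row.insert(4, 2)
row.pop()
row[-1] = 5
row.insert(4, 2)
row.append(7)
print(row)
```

[3, 0, 2, 5, 2, 7]

insert 3 at 0 → [3, 0, 2, 7]
insert 2 at 4 → [3, 0, 2, 7, 2]
pop() removes 2 → [3, 0, 2, 7]
row[-1] = 5 → [3, 0, 2, 5]
insert 2 at 4 → [3, 0, 2, 5, 2]
append 7 → [3, 0, 2, 5, 2, 7]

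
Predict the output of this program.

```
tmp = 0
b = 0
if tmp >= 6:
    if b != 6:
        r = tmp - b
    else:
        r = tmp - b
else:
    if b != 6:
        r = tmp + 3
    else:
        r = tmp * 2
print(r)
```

3

tmp=0, b=0
tmp >= 6 is False; b != 6 is True
→ r = tmp + 3 = 3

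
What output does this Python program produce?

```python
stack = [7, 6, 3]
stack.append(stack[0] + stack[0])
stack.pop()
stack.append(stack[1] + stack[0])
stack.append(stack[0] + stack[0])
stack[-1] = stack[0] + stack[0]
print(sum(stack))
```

43

append stack[0]+stack[0] = 7+7 = 14 → [7, 6, 3, 14]
pop() removes 14 → [7, 6, 3]
append stack[1]+stack[0] = 6+7 = 13 → [7, 6, 3, 13]
append stack[0]+stack[0] = 7+7 = 14 → [7, 6, 3, 13, 14]
stack[-1] = stack[0]+stack[0] = 7+7 = 14 → [7, 6, 3, 13, 14]
sum = 43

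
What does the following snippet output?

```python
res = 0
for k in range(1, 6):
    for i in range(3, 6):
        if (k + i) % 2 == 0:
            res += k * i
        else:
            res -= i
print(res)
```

68

k=1,i=3: even sum, res = 0+3 = 3
k=1,i=4: odd sum, res = 3-4 = -1
k=1,i=5: even sum, res = (-1)+5 = 4
k=2,i=3: odd sum, res = 4-3 = 1
k=2,i=4: even sum, res = 1+8 = 9
k=2,i=5: odd sum, res = 9-5 = 4
k=3,i=3: even sum, res = 4+9 = 13
k=3,i=4: odd sum, res = 13-4 = 9
k=3,i=5: even sum, res = 9+15 = 24
k=4,i=3: odd sum, res = 24-3 = 21
k=4,i=4: even sum, res = 21+16 = 37
k=4,i=5: odd sum, res = 37-5 = 32
k=5,i=3: even sum, res = 32+15 = 47
k=5,i=4: odd sum, res = 47-4 = 43
k=5,i=5: even sum, res = 43+25 = 68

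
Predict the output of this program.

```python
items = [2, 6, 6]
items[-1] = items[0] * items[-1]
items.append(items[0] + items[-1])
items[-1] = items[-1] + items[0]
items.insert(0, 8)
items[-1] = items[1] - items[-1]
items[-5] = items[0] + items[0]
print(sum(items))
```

items[-1] = items[0]*items[-1] = 2*6 = 12 → [2, 6, 12]
append items[0]+items[-1] = 2+12 = 14 → [2, 6, 12, 14]
items[-1] = items[-1]+items[0] = 14+2 = 16 → [2, 6, 12, 16]
insert 8 at 0 → [8, 2, 6, 12, 16]
items[-1] = items[1]-items[-1] = 2-16 = -14 → [8, 2, 6, 12, -14]
items[-5] = items[0]+items[0] = 8+8 = 16 → [16, 2, 6, 12, -14]
sum = 22

22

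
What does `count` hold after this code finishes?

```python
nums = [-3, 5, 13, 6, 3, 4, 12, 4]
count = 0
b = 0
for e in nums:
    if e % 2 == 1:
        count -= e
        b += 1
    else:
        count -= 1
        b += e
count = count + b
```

8

e=-3: odd, count = 0-(-3) = 3; b=1
e=5: odd, count = 3-5 = -2; b=2
e=13: odd, count = (-2)-13 = -15; b=3
e=6: not odd, count = (-15)-1 = -16; b=9
e=3: odd, count = (-16)-3 = -19; b=10
e=4: not odd, count = (-19)-1 = -20; b=14
e=12: not odd, count = (-20)-1 = -21; b=26
e=4: not odd, count = (-21)-1 = -22; b=30
count+b = (-22)+30 = 8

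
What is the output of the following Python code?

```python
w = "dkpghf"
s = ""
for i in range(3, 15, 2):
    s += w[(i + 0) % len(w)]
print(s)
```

gfkgfk

i=3: add w[3]='g' → 'g'
i=5: add w[5]='f' → 'gf'
i=7: add w[1]='k' → 'gfk'
i=9: add w[3]='g' → 'gfkg'
i=11: add w[5]='f' → 'gfkgf'
i=13: add w[1]='k' → 'gfkgfk'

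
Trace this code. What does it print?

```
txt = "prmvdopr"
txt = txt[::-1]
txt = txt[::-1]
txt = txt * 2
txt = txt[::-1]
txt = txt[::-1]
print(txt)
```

reverse → 'rpodvmrp'
reverse → 'prmvdopr'
repeat ×2 → 'prmvdoprprmvdopr'
reverse → 'rpodvmrprpodvmrp'
reverse → 'prmvdoprprmvdopr'

prmvdoprprmvdopr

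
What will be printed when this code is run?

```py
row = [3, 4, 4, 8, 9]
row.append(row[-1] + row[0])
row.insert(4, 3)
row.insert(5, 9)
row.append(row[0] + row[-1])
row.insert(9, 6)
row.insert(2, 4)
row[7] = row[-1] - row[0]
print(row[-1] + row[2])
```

10

append row[-1]+row[0] = 9+3 = 12 → [3, 4, 4, 8, 9, 12]
insert 3 at 4 → [3, 4, 4, 8, 3, 9, 12]
insert 9 at 5 → [3, 4, 4, 8, 3, 9, 9, 12]
append row[0]+row[-1] = 3+12 = 15 → [3, 4, 4, 8, 3, 9, 9, 12, 15]
insert 6 at 9 → [3, 4, 4, 8, 3, 9, 9, 12, 15, 6]
insert 4 at 2 → [3, 4, 4, 4, 8, 3, 9, 9, 12, 15, 6]
row[7] = row[-1]-row[0] = 6-3 = 3 → [3, 4, 4, 4, 8, 3, 9, 3, 12, 15, 6]
row[-1]+row[2] = 6+4 = 10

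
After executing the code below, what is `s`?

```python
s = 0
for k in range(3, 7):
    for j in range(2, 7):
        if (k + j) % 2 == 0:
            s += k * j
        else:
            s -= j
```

k=3,j=2: odd sum, s = 0-2 = -2
k=3,j=3: even sum, s = (-2)+9 = 7
k=3,j=4: odd sum, s = 7-4 = 3
k=3,j=5: even sum, s = 3+15 = 18
k=3,j=6: odd sum, s = 18-6 = 12
k=4,j=2: even sum, s = 12+8 = 20
k=4,j=3: odd sum, s = 20-3 = 17
k=4,j=4: even sum, s = 17+16 = 33
k=4,j=5: odd sum, s = 33-5 = 28
k=4,j=6: even sum, s = 28+24 = 52
k=5,j=2: odd sum, s = 52-2 = 50
k=5,j=3: even sum, s = 50+15 = 65
k=5,j=4: odd sum, s = 65-4 = 61
k=5,j=5: even sum, s = 61+25 = 86
k=5,j=6: odd sum, s = 86-6 = 80
k=6,j=2: even sum, s = 80+12 = 92
k=6,j=3: odd sum, s = 92-3 = 89
k=6,j=4: even sum, s = 89+24 = 113
k=6,j=5: odd sum, s = 113-5 = 108
k=6,j=6: even sum, s = 108+36 = 144

144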